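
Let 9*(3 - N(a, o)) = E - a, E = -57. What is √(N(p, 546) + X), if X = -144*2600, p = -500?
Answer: 4*I*√210626/3 ≈ 611.92*I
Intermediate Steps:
N(a, o) = 28/3 + a/9 (N(a, o) = 3 - (-57 - a)/9 = 3 + (19/3 + a/9) = 28/3 + a/9)
X = -374400
√(N(p, 546) + X) = √((28/3 + (⅑)*(-500)) - 374400) = √((28/3 - 500/9) - 374400) = √(-416/9 - 374400) = √(-3370016/9) = 4*I*√210626/3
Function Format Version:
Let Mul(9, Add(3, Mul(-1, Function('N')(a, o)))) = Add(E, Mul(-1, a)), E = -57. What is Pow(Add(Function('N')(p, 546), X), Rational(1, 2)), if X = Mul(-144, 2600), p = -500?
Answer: Mul(Rational(4, 3), I, Pow(210626, Rational(1, 2))) ≈ Mul(611.92, I)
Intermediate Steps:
Function('N')(a, o) = Add(Rational(28, 3), Mul(Rational(1, 9), a)) (Function('N')(a, o) = Add(3, Mul(Rational(-1, 9), Add(-57, Mul(-1, a)))) = Add(3, Add(Rational(19, 3), Mul(Rational(1, 9), a))) = Add(Rational(28, 3), Mul(Rational(1, 9), a)))
X = -374400
Pow(Add(Function('N')(p, 546), X), Rational(1, 2)) = Pow(Add(Add(Rational(28, 3), Mul(Rational(1, 9), -500)), -374400), Rational(1, 2)) = Pow(Add(Add(Rational(28, 3), Rational(-500, 9)), -374400), Rational(1, 2)) = Pow(Add(Rational(-416, 9), -374400), Rational(1, 2)) = Pow(Rational(-3370016, 9), Rational(1, 2)) = Mul(Rational(4, 3), I, Pow(210626, Rational(1, 2)))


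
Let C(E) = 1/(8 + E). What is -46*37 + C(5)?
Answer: -22125/13 ≈ -1701.9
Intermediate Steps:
-46*37 + C(5) = -46*37 + 1/(8 + 5) = -1702 + 1/13 = -22125/13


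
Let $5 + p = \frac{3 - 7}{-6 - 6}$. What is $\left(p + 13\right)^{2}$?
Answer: $\frac{625}{9} \approx 69.444$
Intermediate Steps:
$p = - \frac{14}{3}$ ($p = -5 + \frac{3 - 7}{-6 - 6} = -5 - \frac{4}{-12} = -5 - - \frac{1}{3} = -5 + \frac{1}{3} = - \frac{14}{3} \approx -4.6667$)
$\left(p + 13\right)^{2} = \left(- \frac{14}{3} + 13\right)^{2} = \left(\frac{25}{3}\right)^{2} = \frac{625}{9}$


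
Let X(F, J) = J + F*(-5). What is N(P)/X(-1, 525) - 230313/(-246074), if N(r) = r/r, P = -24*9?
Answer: 30577991/32604805 ≈ 0.93784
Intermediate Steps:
X(F, J) = J - 5*F
P = -216
N(r) = 1
N(P)/X(-1, 525) - 230313/(-246074) = 1/(525 - 5*(-1)) - 230313/(-246074) = 1/(525 + 5) - 230313*(-1/246074) = 1/530 + 230313/246074 = 30577991/32604805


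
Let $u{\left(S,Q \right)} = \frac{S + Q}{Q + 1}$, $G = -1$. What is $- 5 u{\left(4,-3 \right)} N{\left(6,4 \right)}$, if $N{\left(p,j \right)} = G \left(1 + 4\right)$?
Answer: $- \frac{25}{2} \approx -12.5$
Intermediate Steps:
$N{\left(p,j \right)} = -5$ ($N{\left(p,j \right)} = - (1 + 4) = \left(-1\right) 5 = -5$)
$u{\left(S,Q \right)} = \frac{Q + S}{1 + Q}$
$- 5 u{\left(4,-3 \right)} N{\left(6,4 \right)} = - 5 \frac{-3 + 4}{1 - 3} \left(-5\right) = - 5 \frac{1}{-2} \cdot 1 \left(-5\right) = - 5 \left(\left(- \frac{1}{2}\right) 1\right) \left(-5\right) = \left(-5\right) \left(- \frac{1}{2}\right) \left(-5\right) = \frac{5}{2} \left(-5\right) = - \frac{25}{2}$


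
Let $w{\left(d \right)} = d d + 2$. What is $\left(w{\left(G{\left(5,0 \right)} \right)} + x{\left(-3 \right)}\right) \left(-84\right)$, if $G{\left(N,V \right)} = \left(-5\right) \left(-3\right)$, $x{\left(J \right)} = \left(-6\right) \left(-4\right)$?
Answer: $-21084$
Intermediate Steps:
$x{\left(J \right)} = 24$
$G{\left(N,V \right)} = 15$
$w{\left(d \right)} = 2 + d^{2}$ ($w{\left(d \right)} = d^{2} + 2 = 2 + d^{2}$)
$\left(w{\left(G{\left(5,0 \right)} \right)} + x{\left(-3 \right)}\right) \left(-84\right) = \left(\left(2 + 15^{2}\right) + 24\right) \left(-84\right) = \left(\left(2 + 225\right) + 24\right) \left(-84\right) = \left(227 + 24\right) \left(-84\right) = 251 \left(-84\right) = -21084$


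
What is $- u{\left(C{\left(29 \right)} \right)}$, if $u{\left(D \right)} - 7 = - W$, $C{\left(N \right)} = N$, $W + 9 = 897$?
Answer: $881$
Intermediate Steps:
$W = 888$ ($W = -9 + 897 = 888$)
$u{\left(D \right)} = -881$ ($u{\left(D \right)} = 7 - 888 = -881$)
$- u{\left(C{\left(29 \right)} \right)} = \left(-1\right) \left(-881\right) = 881$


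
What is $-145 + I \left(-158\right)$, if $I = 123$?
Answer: $-19579$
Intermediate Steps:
$-145 + I \left(-158\right) = -145 + 123 \left(-158\right) = -145 - 19434 = -19579$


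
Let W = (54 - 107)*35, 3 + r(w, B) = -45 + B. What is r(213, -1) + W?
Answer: -1904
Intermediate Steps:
r(w, B) = -48 + B (r(w, B) = -3 + (-45 + B) = -48 + B)
W = -1855 (W = -53*35 = -1855)
r(213, -1) + W = (-48 - 1) - 1855 = -49 - 1855 = -1904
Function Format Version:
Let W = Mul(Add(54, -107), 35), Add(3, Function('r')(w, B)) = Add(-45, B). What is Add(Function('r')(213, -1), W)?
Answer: -1904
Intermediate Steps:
Function('r')(w, B) = Add(-48, B) (Function('r')(w, B) = Add(-3, Add(-45, B)) = Add(-48, B))
W = -1855 (W = Mul(-53, 35) = -1855)
Add(Function('r')(213, -1), W) = Add(Add(-48, -1), -1855) = Add(-49, -1855) = -1904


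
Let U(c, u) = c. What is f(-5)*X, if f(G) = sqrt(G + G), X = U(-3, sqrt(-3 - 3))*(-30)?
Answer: 90*I*sqrt(10) ≈ 284.6*I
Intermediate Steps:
X = 90 (X = -3*(-30) = 90)
f(G) = sqrt(2)*sqrt(G) (f(G) = sqrt(2*G) = sqrt(2)*sqrt(G))
f(-5)*X = (sqrt(2)*sqrt(-5))*90 = (sqrt(2)*(I*sqrt(5)))*90 = (I*sqrt(10))*90 = 90*I*sqrt(10)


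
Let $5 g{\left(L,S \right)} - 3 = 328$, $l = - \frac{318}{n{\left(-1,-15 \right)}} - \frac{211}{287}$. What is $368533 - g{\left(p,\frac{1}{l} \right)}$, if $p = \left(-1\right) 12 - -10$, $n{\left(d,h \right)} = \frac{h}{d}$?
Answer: $\frac{1842334}{5} \approx 3.6847 \cdot 10^{5}$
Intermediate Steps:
$l = - \frac{31477}{1435}$ ($l = - \frac{318}{\left(-15\right) \frac{1}{-1}} - \frac{211}{287} = - \frac{318}{\left(-15\right) \left(-1\right)} - \frac{211}{287} = - \frac{318}{15} - \frac{211}{287} = \left(-318\right) \frac{1}{15} - \frac{211}{287} = - \frac{106}{5} - \frac{211}{287} = - \frac{31477}{1435} \approx -21.935$)
$p = -2$ ($p = -12 + \left(12 - 2\right) = -12 + 10 = -2$)
$g{\left(L,S \right)} = \frac{331}{5}$ ($g{\left(L,S \right)} = \frac{3}{5} + \frac{1}{5} \cdot 328 = \frac{3}{5} + \frac{328}{5} = \frac{331}{5}$)
$368533 - g{\left(p,\frac{1}{l} \right)} = 368533 - \frac{331}{5} = \frac{1842334}{5}$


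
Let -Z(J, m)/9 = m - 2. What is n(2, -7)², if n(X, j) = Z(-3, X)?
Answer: 0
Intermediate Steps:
Z(J, m) = 18 - 9*m (Z(J, m) = -9*(m - 2) = -9*(-2 + m) = 18 - 9*m)
n(X, j) = 18 - 9*X
n(2, -7)² = (18 - 9*2)² = (18 - 18)² = 0² = 0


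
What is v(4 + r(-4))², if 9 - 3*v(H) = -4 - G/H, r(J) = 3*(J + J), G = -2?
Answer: 17161/900 ≈ 19.068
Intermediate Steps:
r(J) = 6*J (r(J) = 3*(2*J) = 6*J)
v(H) = 13/3 - 2/(3*H) (v(H) = 3 - (-4 - (-2)/H)/3 = 3 - (-4 + 2/H)/3 = 3 + (4/3 - 2/(3*H)) = 13/3 - 2/(3*H))
v(4 + r(-4))² = ((-2 + 13*(4 + 6*(-4)))/(3*(4 + 6*(-4))))² = ((-2 + 13*(4 - 24))/(3*(4 - 24)))² = ((⅓)*(-2 + 13*(-20))/(-20))² = ((⅓)*(-1/20)*(-2 - 260))² = ((⅓)*(-1/20)*(-262))² = (131/30)² = 17161/900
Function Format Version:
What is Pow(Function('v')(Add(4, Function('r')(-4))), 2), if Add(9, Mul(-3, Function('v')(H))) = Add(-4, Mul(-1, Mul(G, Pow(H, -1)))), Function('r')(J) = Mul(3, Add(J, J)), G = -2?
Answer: Rational(17161, 900) ≈ 19.068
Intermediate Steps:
Function('r')(J) = Mul(6, J) (Function('r')(J) = Mul(3, Mul(2, J)) = Mul(6, J))
Function('v')(H) = Add(Rational(13, 3), Mul(Rational(-2, 3), Pow(H, -1))) (Function('v')(H) = Add(3, Mul(Rational(-1, 3), Add(-4, Mul(-1, Mul(-2, Pow(H, -1)))))) = Add(3, Mul(Rational(-1, 3), Add(-4, Mul(2, Pow(H, -1))))) = Add(3, Add(Rational(4, 3), Mul(Rational(-2, 3), Pow(H, -1)))) = Add(Rational(13, 3), Mul(Rational(-2, 3), Pow(H, -1))))
Pow(Function('v')(Add(4, Function('r')(-4))), 2) = Pow(Mul(Rational(1, 3), Pow(Add(4, Mul(6, -4)), -1), Add(-2, Mul(13, Add(4, Mul(6, -4))))), 2) = Pow(Mul(Rational(1, 3), Pow(Add(4, -24), -1), Add(-2, Mul(13, Add(4, -24)))), 2) = Pow(Mul(Rational(1, 3), Pow(-20, -1), Add(-2, Mul(13, -20))), 2) = Pow(Mul(Rational(1, 3), Rational(-1, 20), Add(-2, -260)), 2) = Pow(Mul(Rational(1, 3), Rational(-1, 20), -262), 2) = Pow(Rational(131, 30), 2) = Rational(17161, 900)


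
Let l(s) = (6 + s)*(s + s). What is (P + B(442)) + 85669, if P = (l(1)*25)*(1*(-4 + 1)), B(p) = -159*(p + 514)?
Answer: -67385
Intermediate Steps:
l(s) = 2*s*(6 + s) (l(s) = (6 + s)*(2*s) = 2*s*(6 + s))
B(p) = -81726 - 159*p (B(p) = -159*(514 + p) = -81726 - 159*p)
P = -1050 (P = ((2*1*(6 + 1))*25)*(1*(-4 + 1)) = ((2*1*7)*25)*(1*(-3)) = (14*25)*(-3) = 350*(-3) = -1050)
(P + B(442)) + 85669 = (-1050 + (-81726 - 159*442)) + 85669 = (-1050 + (-81726 - 70278)) + 85669 = (-1050 - 152004) + 85669 = -153054 + 85669 = -67385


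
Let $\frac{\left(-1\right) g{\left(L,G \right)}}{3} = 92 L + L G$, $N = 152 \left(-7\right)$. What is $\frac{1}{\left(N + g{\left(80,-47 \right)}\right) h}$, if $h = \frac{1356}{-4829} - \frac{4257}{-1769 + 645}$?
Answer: $- \frac{1356949}{56451608094} \approx -2.4037 \cdot 10^{-5}$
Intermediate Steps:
$N = -1064$
$g{\left(L,G \right)} = - 276 L - 3 G L$ ($g{\left(L,G \right)} = - 3 \left(92 L + L G\right) = - 3 \left(92 L + G L\right) = - 276 L - 3 G L$)
$h = \frac{19032909}{5427796}$ ($h = 1356 \left(- \frac{1}{4829}\right) - \frac{4257}{-1124} = - \frac{1356}{4829} - - \frac{4257}{1124} = - \frac{1356}{4829} + \frac{4257}{1124} = \frac{19032909}{5427796} \approx 3.5066$)
$\frac{1}{\left(N + g{\left(80,-47 \right)}\right) h} = \frac{1}{\left(-1064 - 240 \left(92 - 47\right)\right) \frac{19032909}{5427796}} = \frac{1}{-1064 - 240 \cdot 45} \cdot \frac{5427796}{19032909} = \frac{1}{-1064 - 10800} \cdot \frac{5427796}{19032909} = \frac{1}{-11864} \cdot \frac{5427796}{19032909} = \left(- \frac{1}{11864}\right) \frac{5427796}{19032909} = - \frac{1356949}{56451608094}$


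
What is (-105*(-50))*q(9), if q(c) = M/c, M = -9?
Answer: -5250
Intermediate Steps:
q(c) = -9/c
(-105*(-50))*q(9) = (-105*(-50))*(-9/9) = 5250*(-9*⅑) = 5250*(-1) = -5250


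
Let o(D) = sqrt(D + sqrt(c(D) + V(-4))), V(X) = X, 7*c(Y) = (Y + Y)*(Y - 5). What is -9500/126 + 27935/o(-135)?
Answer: -4750/63 - 27935*I/sqrt(135 - 2*sqrt(1349)) ≈ -75.397 - 3560.9*I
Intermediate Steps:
c(Y) = 2*Y*(-5 + Y)/7 (c(Y) = ((Y + Y)*(Y - 5))/7 = ((2*Y)*(-5 + Y))/7 = (2*Y*(-5 + Y))/7 = 2*Y*(-5 + Y)/7)
o(D) = sqrt(D + sqrt(-4 + 2*D*(-5 + D)/7)) (o(D) = sqrt(D + sqrt(2*D*(-5 + D)/7 - 4)) = sqrt(D + sqrt(-4 + 2*D*(-5 + D)/7)))
-9500/126 + 27935/o(-135) = -9500/126 + 27935/((sqrt(49*(-135) + 7*sqrt(14)*sqrt(-14 - 135*(-5 - 135)))/7)) = -9500*1/126 + 27935/((sqrt(-6615 + 7*sqrt(14)*sqrt(-14 - 135*(-140)))/7)) = -4750/63 + 27935/((sqrt(-6615 + 7*sqrt(14)*sqrt(-14 + 18900))/7)) = -4750/63 + 27935/((sqrt(-6615 + 7*sqrt(14)*sqrt(18886))/7)) = -4750/63 + 27935/((sqrt(-6615 + 98*sqrt(1349))/7)) = -4750/63 + 27935*(7/sqrt(-6615 + 98*sqrt(1349))) = -4750/63 + 195545/sqrt(-6615 + 98*sqrt(1349))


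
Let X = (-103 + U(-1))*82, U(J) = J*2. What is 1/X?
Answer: -1/8610 ≈ -0.00011614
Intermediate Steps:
U(J) = 2*J
X = -8610 (X = (-103 + 2*(-1))*82 = (-103 - 2)*82 = -105*82 = -8610)
1/X = 1/(-8610) = -1/8610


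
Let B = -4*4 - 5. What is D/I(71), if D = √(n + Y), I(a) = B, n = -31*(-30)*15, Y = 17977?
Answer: -√31927/21 ≈ -8.5086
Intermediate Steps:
B = -21 (B = -16 - 5 = -21)
n = 13950 (n = 930*15 = 13950)
I(a) = -21
D = √31927 (D = √(13950 + 17977) = √31927 ≈ 178.68)
D/I(71) = √31927/(-21) = √31927*(-1/21) = -√31927/21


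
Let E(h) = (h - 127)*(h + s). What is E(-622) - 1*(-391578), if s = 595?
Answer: 411801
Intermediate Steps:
E(h) = (-127 + h)*(595 + h) (E(h) = (h - 127)*(h + 595) = (-127 + h)*(595 + h))
E(-622) - 1*(-391578) = (-75565 + (-622)**2 + 468*(-622)) - 1*(-391578) = (-75565 + 386884 - 291096) + 391578 = 20223 + 391578 = 411801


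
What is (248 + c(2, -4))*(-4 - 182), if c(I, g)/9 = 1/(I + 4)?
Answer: -46407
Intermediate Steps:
c(I, g) = 9/(4 + I) (c(I, g) = 9/(I + 4) = 9/(4 + I))
(248 + c(2, -4))*(-4 - 182) = (248 + 9/(4 + 2))*(-4 - 182) = (248 + 9/6)*(-186) = (248 + 9*(⅙))*(-186) = (248 + 3/2)*(-186) = (499/2)*(-186) = -46407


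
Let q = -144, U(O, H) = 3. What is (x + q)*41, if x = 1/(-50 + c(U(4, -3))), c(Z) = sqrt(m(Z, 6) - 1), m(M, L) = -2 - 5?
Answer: -7404641/1254 - 41*I*sqrt(2)/1254 ≈ -5904.8 - 0.046238*I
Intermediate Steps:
m(M, L) = -7
c(Z) = 2*I*sqrt(2) (c(Z) = sqrt(-7 - 1) = sqrt(-8) = 2*I*sqrt(2))
x = 1/(-50 + 2*I*sqrt(2)) ≈ -0.019936 - 0.0011278*I
(x + q)*41 = ((-25/1254 - I*sqrt(2)/1254) - 144)*41 = (-180601/1254 - I*sqrt(2)/1254)*41 = -7404641/1254 - 41*I*sqrt(2)/1254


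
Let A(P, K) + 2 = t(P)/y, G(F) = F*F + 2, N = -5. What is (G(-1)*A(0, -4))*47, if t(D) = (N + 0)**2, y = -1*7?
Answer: -5499/7 ≈ -785.57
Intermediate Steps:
G(F) = 2 + F**2 (G(F) = F**2 + 2 = 2 + F**2)
y = -7
t(D) = 25 (t(D) = (-5 + 0)**2 = (-5)**2 = 25)
A(P, K) = -39/7 (A(P, K) = -2 + 25/(-7) = -2 + 25*(-1/7) = -2 - 25/7 = -39/7)
(G(-1)*A(0, -4))*47 = ((2 + (-1)**2)*(-39/7))*47 = ((2 + 1)*(-39/7))*47 = (3*(-39/7))*47 = -117/7*47 = -5499/7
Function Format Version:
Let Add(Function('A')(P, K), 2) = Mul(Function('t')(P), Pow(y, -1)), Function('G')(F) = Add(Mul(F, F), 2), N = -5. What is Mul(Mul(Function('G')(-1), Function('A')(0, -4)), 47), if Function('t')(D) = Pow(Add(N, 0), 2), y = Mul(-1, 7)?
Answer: Rational(-5499, 7) ≈ -785.57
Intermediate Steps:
Function('G')(F) = Add(2, Pow(F, 2)) (Function('G')(F) = Add(Pow(F, 2), 2) = Add(2, Pow(F, 2)))
y = -7
Function('t')(D) = 25 (Function('t')(D) = Pow(Add(-5, 0), 2) = Pow(-5, 2) = 25)
Function('A')(P, K) = Rational(-39, 7) (Function('A')(P, K) = Add(-2, Mul(25, Pow(-7, -1))) = Add(-2, Mul(25, Rational(-1, 7))) = Add(-2, Rational(-25, 7)) = Rational(-39, 7))
Mul(Mul(Function('G')(-1), Function('A')(0, -4)), 47) = Mul(Mul(Add(2, Pow(-1, 2)), Rational(-39, 7)), 47) = Mul(Mul(Add(2, 1), Rational(-39, 7)), 47) = Mul(Mul(3, Rational(-39, 7)), 47) = Mul(Rational(-117, 7), 47) = Rational(-5499, 7)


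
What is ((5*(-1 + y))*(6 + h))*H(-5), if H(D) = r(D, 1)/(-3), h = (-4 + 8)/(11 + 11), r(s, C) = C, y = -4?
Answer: 1700/33 ≈ 51.515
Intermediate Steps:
h = 2/11 (h = 4/22 = 4*(1/22) = 2/11 ≈ 0.18182)
H(D) = -1/3 (H(D) = 1/(-3) = 1*(-1/3) = -1/3)
((5*(-1 + y))*(6 + h))*H(-5) = ((5*(-1 - 4))*(6 + 2/11))*(-1/3) = ((5*(-5))*(68/11))*(-1/3) = -25*68/11*(-1/3) = -1700/11*(-1/3) = 1700/33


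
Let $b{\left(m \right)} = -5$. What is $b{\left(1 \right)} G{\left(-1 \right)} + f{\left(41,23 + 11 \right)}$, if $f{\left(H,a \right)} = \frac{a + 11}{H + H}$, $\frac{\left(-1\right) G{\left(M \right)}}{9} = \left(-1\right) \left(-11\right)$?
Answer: $\frac{40635}{82} \approx 495.55$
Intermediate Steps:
$G{\left(M \right)} = -99$ ($G{\left(M \right)} = - 9 \left(\left(-1\right) \left(-11\right)\right) = \left(-9\right) 11 = -99$)
$f{\left(H,a \right)} = \frac{11 + a}{2 H}$
$b{\left(1 \right)} G{\left(-1 \right)} + f{\left(41,23 + 11 \right)} = \left(-5\right) \left(-99\right) + \frac{11 + \left(23 + 11\right)}{2 \cdot 41} = 495 + \frac{1}{2} \cdot \frac{1}{41} \left(11 + 34\right) = 495 + \frac{1}{2} \cdot \frac{1}{41} \cdot 45 = 495 + \frac{45}{82} = \frac{40635}{82}$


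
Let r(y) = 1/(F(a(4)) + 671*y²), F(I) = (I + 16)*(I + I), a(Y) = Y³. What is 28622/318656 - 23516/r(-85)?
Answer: -18202552263578009/159328 ≈ -1.1425e+11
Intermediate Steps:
F(I) = 2*I*(16 + I) (F(I) = (16 + I)*(2*I) = 2*I*(16 + I))
r(y) = 1/(10240 + 671*y²) (r(y) = 1/(2*4³*(16 + 4³) + 671*y²) = 1/(2*64*(16 + 64) + 671*y²) = 1/(2*64*80 + 671*y²) = 1/(10240 + 671*y²))
28622/318656 - 23516/r(-85) = 28622/318656 - 23516/(1/(10240 + 671*(-85)²)) = 28622*(1/318656) - 23516/(1/(10240 + 671*7225)) = 14311/159328 - 23516/(1/(10240 + 4847975)) = 14311/159328 - 23516/(1/4858215) = 14311/159328 - 23516/1/4858215 = 14311/159328 - 23516*4858215 = 14311/159328 - 114245783940 = -18202552263578009/159328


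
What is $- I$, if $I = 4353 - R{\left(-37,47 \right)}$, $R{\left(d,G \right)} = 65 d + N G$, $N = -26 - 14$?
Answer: $-8638$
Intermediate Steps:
$N = -40$
$R{\left(d,G \right)} = - 40 G + 65 d$ ($R{\left(d,G \right)} = 65 d - 40 G = - 40 G + 65 d$)
$I = 8638$ ($I = 4353 - \left(\left(-40\right) 47 + 65 \left(-37\right)\right) = 4353 - \left(-1880 - 2405\right) = 4353 - -4285 = 4353 + 4285 = 8638$)
$- I = \left(-1\right) 8638 = -8638$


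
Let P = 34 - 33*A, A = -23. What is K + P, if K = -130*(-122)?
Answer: 16653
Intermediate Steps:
P = 793 (P = 34 - 33*(-23) = 34 + 759 = 793)
K = 15860
K + P = 15860 + 793 = 16653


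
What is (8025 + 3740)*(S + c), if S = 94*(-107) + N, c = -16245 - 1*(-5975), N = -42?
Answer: -239653050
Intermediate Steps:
c = -10270 (c = -16245 + 5975 = -10270)
S = -10100 (S = 94*(-107) - 42 = -10058 - 42 = -10100)
(8025 + 3740)*(S + c) = (8025 + 3740)*(-10100 - 10270) = 11765*(-20370) = -239653050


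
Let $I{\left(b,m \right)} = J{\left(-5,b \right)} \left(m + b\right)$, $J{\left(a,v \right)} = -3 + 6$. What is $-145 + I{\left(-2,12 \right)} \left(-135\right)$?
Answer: $-4195$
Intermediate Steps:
$J{\left(a,v \right)} = 3$
$I{\left(b,m \right)} = 3 b + 3 m$ ($I{\left(b,m \right)} = 3 \left(m + b\right) = 3 \left(b + m\right) = 3 b + 3 m$)
$-145 + I{\left(-2,12 \right)} \left(-135\right) = -145 + \left(3 \left(-2\right) + 3 \cdot 12\right) \left(-135\right) = -145 + \left(-6 + 36\right) \left(-135\right) = -145 + 30 \left(-135\right) = -145 - 4050 = -4195$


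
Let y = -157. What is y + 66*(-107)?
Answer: -7219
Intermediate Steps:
y + 66*(-107) = -157 + 66*(-107) = -157 - 7062 = -7219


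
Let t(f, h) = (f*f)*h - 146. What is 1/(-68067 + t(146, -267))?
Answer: -1/5759585 ≈ -1.7362e-7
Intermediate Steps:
t(f, h) = -146 + h*f² (t(f, h) = f²*h - 146 = h*f² - 146 = -146 + h*f²)
1/(-68067 + t(146, -267)) = 1/(-68067 + (-146 - 267*146²)) = 1/(-68067 + (-146 - 267*21316)) = 1/(-68067 + (-146 - 5691372)) = 1/(-68067 - 5691518) = 1/(-5759585) = -1/5759585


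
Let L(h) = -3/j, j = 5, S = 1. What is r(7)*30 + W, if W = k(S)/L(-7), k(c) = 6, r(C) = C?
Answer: 200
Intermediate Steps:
L(h) = -3/5
W = -10 (W = 6/(-3/5) = 6*(-5/3) = -10)
r(7)*30 + W = 7*30 - 10 = 210 - 10 = 200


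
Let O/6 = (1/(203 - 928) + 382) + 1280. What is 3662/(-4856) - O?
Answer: -17555024507/1760300 ≈ -9972.8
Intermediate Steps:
O = 7229694/725 (O = 6*((1/(203 - 928) + 382) + 1280) = 6*((1/(-725) + 382) + 1280) = 6*((-1/725 + 382) + 1280) = 6*(276949/725 + 1280) = 6*(1204949/725) = 7229694/725 ≈ 9972.0)
3662/(-4856) - O = 3662/(-4856) - 1*7229694/725 = 3662*(-1/4856) - 7229694/725 = -1831/2428 - 7229694/725 = -17555024507/1760300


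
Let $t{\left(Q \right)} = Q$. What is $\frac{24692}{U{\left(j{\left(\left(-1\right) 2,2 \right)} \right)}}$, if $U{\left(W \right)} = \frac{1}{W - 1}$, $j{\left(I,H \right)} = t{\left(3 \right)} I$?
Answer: $-172844$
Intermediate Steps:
$j{\left(I,H \right)} = 3 I$
$U{\left(W \right)} = \frac{1}{-1 + W}$
$\frac{24692}{U{\left(j{\left(\left(-1\right) 2,2 \right)} \right)}} = \frac{24692}{\frac{1}{-1 + 3 \left(\left(-1\right) 2\right)}} = \frac{24692}{\frac{1}{-1 + 3 \left(-2\right)}} = \frac{24692}{\frac{1}{-1 - 6}} = \frac{24692}{\frac{1}{-7}} = \frac{24692}{- \frac{1}{7}} = 24692 \left(-7\right) = -172844$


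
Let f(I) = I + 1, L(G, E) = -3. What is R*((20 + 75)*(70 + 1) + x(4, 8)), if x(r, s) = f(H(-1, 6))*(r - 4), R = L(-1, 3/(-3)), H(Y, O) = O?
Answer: -20235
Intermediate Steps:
R = -3
f(I) = 1 + I
x(r, s) = -28 + 7*r (x(r, s) = (1 + 6)*(r - 4) = 7*(-4 + r) = -28 + 7*r)
R*((20 + 75)*(70 + 1) + x(4, 8)) = -3*((20 + 75)*(70 + 1) + (-28 + 7*4)) = -3*(95*71 + (-28 + 28)) = -3*(6745 + 0) = -3*6745 = -20235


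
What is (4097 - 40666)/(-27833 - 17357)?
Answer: 36569/45190 ≈ 0.80923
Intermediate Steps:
(4097 - 40666)/(-27833 - 17357) = -36569/(-45190) = -36569*(-1/45190) = 36569/45190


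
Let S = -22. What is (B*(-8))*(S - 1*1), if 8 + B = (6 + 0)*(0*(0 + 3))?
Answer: -1472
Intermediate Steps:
B = -8 (B = -8 + (6 + 0)*(0*(0 + 3)) = -8 + 6*(0*3) = -8 + 6*0 = -8 + 0 = -8)
(B*(-8))*(S - 1*1) = (-8*(-8))*(-22 - 1*1) = 64*(-22 - 1) = 64*(-23) = -1472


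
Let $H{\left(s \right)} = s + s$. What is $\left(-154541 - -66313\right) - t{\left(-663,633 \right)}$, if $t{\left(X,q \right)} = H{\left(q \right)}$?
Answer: $-89494$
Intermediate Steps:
$H{\left(s \right)} = 2 s$
$t{\left(X,q \right)} = 2 q$
$\left(-154541 - -66313\right) - t{\left(-663,633 \right)} = \left(-154541 - -66313\right) - 2 \cdot 633 = \left(-154541 + 66313\right) - 1266 = -88228 - 1266 = -89494$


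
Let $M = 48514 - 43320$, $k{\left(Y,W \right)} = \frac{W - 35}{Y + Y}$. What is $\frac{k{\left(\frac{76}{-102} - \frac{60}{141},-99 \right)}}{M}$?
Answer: $\frac{160599}{14574364} \approx 0.011019$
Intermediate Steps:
$k{\left(Y,W \right)} = \frac{-35 + W}{2 Y}$
$M = 5194$ ($M = 48514 - 43320 = 5194$)
$\frac{k{\left(\frac{76}{-102} - \frac{60}{141},-99 \right)}}{M} = \frac{\frac{1}{2} \frac{1}{\frac{76}{-102} - \frac{60}{141}} \left(-35 - 99\right)}{5194} = \frac{1}{2} \frac{1}{76 \left(- \frac{1}{102}\right) - \frac{20}{47}} \left(-134\right) \frac{1}{5194} = \frac{1}{2} \frac{1}{- \frac{38}{51} - \frac{20}{47}} \left(-134\right) \frac{1}{5194} = \frac{1}{2} \frac{1}{- \frac{2806}{2397}} \left(-134\right) \frac{1}{5194} = \frac{1}{2} \left(- \frac{2397}{2806}\right) \left(-134\right) \frac{1}{5194} = \frac{160599}{2806} \cdot \frac{1}{5194} = \frac{160599}{14574364}$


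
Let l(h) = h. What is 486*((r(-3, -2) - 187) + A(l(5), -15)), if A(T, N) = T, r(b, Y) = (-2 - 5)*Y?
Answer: -81648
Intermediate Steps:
r(b, Y) = -7*Y
486*((r(-3, -2) - 187) + A(l(5), -15)) = 486*((-7*(-2) - 187) + 5) = 486*((14 - 187) + 5) = 486*(-173 + 5) = 486*(-168) = -81648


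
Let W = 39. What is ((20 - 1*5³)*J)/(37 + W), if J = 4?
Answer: -105/19 ≈ -5.5263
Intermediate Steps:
((20 - 1*5³)*J)/(37 + W) = ((20 - 1*5³)*4)/(37 + 39) = ((20 - 1*125)*4)/76 = ((20 - 125)*4)*(1/76) = -105*4*(1/76) = -420*1/76 = -105/19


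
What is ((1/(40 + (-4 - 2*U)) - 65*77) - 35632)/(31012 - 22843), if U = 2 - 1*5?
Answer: -1706753/343098 ≈ -4.9745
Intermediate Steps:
U = -3 (U = 2 - 5 = -3)
((1/(40 + (-4 - 2*U)) - 65*77) - 35632)/(31012 - 22843) = ((1/(40 + (-4 - 2*(-3))) - 65*77) - 35632)/(31012 - 22843) = ((1/(40 + (-4 + 6)) - 5005) - 35632)/8169 = ((1/(40 + 2) - 5005) - 35632)*(1/8169) = ((1/42 - 5005) - 35632)*(1/8169) = (-210209/42 - 35632)*(1/8169) = -1706753/42*1/8169 = -1706753/343098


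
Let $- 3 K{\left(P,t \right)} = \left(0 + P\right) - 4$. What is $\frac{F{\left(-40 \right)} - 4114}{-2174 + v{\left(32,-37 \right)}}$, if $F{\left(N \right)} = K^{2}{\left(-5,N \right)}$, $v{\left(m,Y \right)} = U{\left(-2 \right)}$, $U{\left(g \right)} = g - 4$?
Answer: $\frac{821}{436} \approx 1.883$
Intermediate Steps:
$K{\left(P,t \right)} = \frac{4}{3} - \frac{P}{3}$ ($K{\left(P,t \right)} = - \frac{\left(0 + P\right) - 4}{3} = - \frac{P - 4}{3} = - \frac{-4 + P}{3} = \frac{4}{3} - \frac{P}{3}$)
$U{\left(g \right)} = -4 + g$
$v{\left(m,Y \right)} = -6$ ($v{\left(m,Y \right)} = -4 - 2 = -6$)
$F{\left(N \right)} = 9$ ($F{\left(N \right)} = \left(\frac{4}{3} - - \frac{5}{3}\right)^{2} = \left(\frac{4}{3} + \frac{5}{3}\right)^{2} = 3^{2} = 9$)
$\frac{F{\left(-40 \right)} - 4114}{-2174 + v{\left(32,-37 \right)}} = \frac{9 - 4114}{-2174 - 6} = - \frac{4105}{-2180} = \left(-4105\right) \left(- \frac{1}{2180}\right) = \frac{821}{436}$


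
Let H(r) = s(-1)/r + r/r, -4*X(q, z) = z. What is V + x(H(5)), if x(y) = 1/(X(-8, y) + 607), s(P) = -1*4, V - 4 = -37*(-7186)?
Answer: 3227590174/12139 ≈ 2.6589e+5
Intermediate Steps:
X(q, z) = -z/4
V = 265886 (V = 4 - 37*(-7186) = 4 + 265882 = 265886)
s(P) = -4
H(r) = 1 - 4/r (H(r) = -4/r + r/r = -4/r + 1 = 1 - 4/r)
x(y) = 1/(607 - y/4) (x(y) = 1/(-y/4 + 607) = 1/(607 - y/4))
V + x(H(5)) = 265886 - 4/(-2428 + (-4 + 5)/5) = 265886 - 4/(-2428 + (⅕)*1) = 265886 - 4/(-2428 + ⅕) = 265886 - 4/(-12139/5) = 265886 - 4*(-5/12139) = 265886 + 20/12139 = 3227590174/12139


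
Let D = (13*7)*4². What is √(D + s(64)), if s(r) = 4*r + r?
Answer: 4*√111 ≈ 42.143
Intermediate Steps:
s(r) = 5*r
D = 1456 (D = 91*16 = 1456)
√(D + s(64)) = √(1456 + 5*64) = √(1456 + 320) = √1776 = 4*√111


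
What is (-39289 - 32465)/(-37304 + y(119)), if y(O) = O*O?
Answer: 71754/23143 ≈ 3.1005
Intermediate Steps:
y(O) = O²
(-39289 - 32465)/(-37304 + y(119)) = (-39289 - 32465)/(-37304 + 119²) = -71754/(-37304 + 14161) = -71754/(-23143) = -71754*(-1/23143) = 71754/23143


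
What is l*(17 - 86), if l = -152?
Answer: 10488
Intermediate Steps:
l*(17 - 86) = -152*(17 - 86) = -152*(-69) = 10488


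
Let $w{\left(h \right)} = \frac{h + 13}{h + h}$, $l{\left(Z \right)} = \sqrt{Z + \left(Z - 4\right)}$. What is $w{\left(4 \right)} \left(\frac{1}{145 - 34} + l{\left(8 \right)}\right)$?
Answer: $\frac{17}{888} + \frac{17 \sqrt{3}}{4} \approx 7.3804$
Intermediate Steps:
$l{\left(Z \right)} = \sqrt{-4 + 2 Z}$ ($l{\left(Z \right)} = \sqrt{Z + \left(-4 + Z\right)} = \sqrt{-4 + 2 Z}$)
$w{\left(h \right)} = \frac{13 + h}{2 h}$
$w{\left(4 \right)} \left(\frac{1}{145 - 34} + l{\left(8 \right)}\right) = \frac{13 + 4}{2 \cdot 4} \left(\frac{1}{145 - 34} + \sqrt{-4 + 2 \cdot 8}\right) = \frac{1}{2} \cdot \frac{1}{4} \cdot 17 \left(\frac{1}{111} + \sqrt{-4 + 16}\right) = \frac{17 \left(\frac{1}{111} + \sqrt{12}\right)}{8} = \frac{17 \left(\frac{1}{111} + 2 \sqrt{3}\right)}{8} = \frac{17}{888} + \frac{17 \sqrt{3}}{4}$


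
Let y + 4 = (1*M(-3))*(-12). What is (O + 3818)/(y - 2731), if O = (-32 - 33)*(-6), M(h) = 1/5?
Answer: -21040/13687 ≈ -1.5372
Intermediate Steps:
M(h) = ⅕
y = -32/5 (y = -4 + (1*(⅕))*(-12) = -4 + (⅕)*(-12) = -4 - 12/5 = -32/5 ≈ -6.4000)
O = 390 (O = -65*(-6) = 390)
(O + 3818)/(y - 2731) = (390 + 3818)/(-32/5 - 2731) = 4208/(-13687/5) = 4208*(-5/13687) = -21040/13687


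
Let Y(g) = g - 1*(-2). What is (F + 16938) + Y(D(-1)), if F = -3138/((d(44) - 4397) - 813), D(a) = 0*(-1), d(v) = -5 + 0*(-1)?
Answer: 88345238/5215 ≈ 16941.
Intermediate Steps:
d(v) = -5 (d(v) = -5 + 0 = -5)
D(a) = 0
Y(g) = 2 + g (Y(g) = g + 2 = 2 + g)
F = 3138/5215 (F = -3138/((-5 - 4397) - 813) = -3138/(-4402 - 813) = -3138/(-5215) = -3138*(-1/5215) = 3138/5215 ≈ 0.60173)
(F + 16938) + Y(D(-1)) = (3138/5215 + 16938) + (2 + 0) = 88334808/5215 + 2 = 88345238/5215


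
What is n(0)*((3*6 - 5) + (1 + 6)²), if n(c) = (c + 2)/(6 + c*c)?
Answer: 62/3 ≈ 20.667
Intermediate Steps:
n(c) = (2 + c)/(6 + c²)
n(0)*((3*6 - 5) + (1 + 6)²) = ((2 + 0)/(6 + 0²))*((3*6 - 5) + (1 + 6)²) = (2/(6 + 0))*((18 - 5) + 7²) = (2/6)*(13 + 49) = ((⅙)*2)*62 = (⅓)*62 = 62/3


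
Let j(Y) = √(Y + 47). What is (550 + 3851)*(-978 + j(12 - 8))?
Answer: -4304178 + 4401*√51 ≈ -4.2728e+6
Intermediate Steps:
j(Y) = √(47 + Y)
(550 + 3851)*(-978 + j(12 - 8)) = (550 + 3851)*(-978 + √(47 + (12 - 8))) = 4401*(-978 + √(47 + 4)) = 4401*(-978 + √51) = -4304178 + 4401*√51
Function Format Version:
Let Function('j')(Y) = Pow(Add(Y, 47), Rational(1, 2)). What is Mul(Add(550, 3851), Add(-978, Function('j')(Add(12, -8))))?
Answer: Add(-4304178, Mul(4401, Pow(51, Rational(1, 2)))) ≈ -4.2728e+6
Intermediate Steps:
Function('j')(Y) = Pow(Add(47, Y), Rational(1, 2))
Mul(Add(550, 3851), Add(-978, Function('j')(Add(12, -8)))) = Mul(Add(550, 3851), Add(-978, Pow(Add(47, Add(12, -8)), Rational(1, 2)))) = Mul(4401, Add(-978, Pow(Add(47, 4), Rational(1, 2)))) = Mul(4401, Add(-978, Pow(51, Rational(1, 2)))) = Add(-4304178, Mul(4401, Pow(51, Rational(1, 2))))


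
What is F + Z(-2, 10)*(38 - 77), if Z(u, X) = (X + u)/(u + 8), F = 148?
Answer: 96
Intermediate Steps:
Z(u, X) = (X + u)/(8 + u)
F + Z(-2, 10)*(38 - 77) = 148 + ((10 - 2)/(8 - 2))*(38 - 77) = 148 + (8/6)*(-39) = 148 + ((1/6)*8)*(-39) = 148 + (4/3)*(-39) = 148 - 52 = 96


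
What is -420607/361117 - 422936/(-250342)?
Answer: 23716890959/45201376007 ≈ 0.52469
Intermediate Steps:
-420607/361117 - 422936/(-250342) = -420607*1/361117 - 422936*(-1/250342) = -420607/361117 + 211468/125171 = 23716890959/45201376007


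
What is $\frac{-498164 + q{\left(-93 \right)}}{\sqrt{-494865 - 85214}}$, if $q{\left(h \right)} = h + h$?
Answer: $\frac{498350 i \sqrt{580079}}{580079} \approx 654.32 i$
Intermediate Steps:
$q{\left(h \right)} = 2 h$
$\frac{-498164 + q{\left(-93 \right)}}{\sqrt{-494865 - 85214}} = \frac{-498164 + 2 \left(-93\right)}{\sqrt{-494865 - 85214}} = \frac{-498164 - 186}{\sqrt{-580079}} = - \frac{498350}{i \sqrt{580079}} = - 498350 \left(- \frac{i \sqrt{580079}}{580079}\right) = \frac{498350 i \sqrt{580079}}{580079}$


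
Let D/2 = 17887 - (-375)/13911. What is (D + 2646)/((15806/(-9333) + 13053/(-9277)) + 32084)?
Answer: 15424954380843390/12879898894012121 ≈ 1.1976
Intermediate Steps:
D = 165884288/4637 (D = 2*(17887 - (-375)/13911) = 2*(17887 - 1*(-125/4637)) = 2*(17887 + 125/4637) = 2*(82942144/4637) = 165884288/4637 ≈ 35774.)
(D + 2646)/((15806/(-9333) + 13053/(-9277)) + 32084) = (165884288/4637 + 2646)/((15806/(-9333) + 13053/(-9277)) + 32084) = 178153790/(4637*((15806*(-1/9333) + 13053*(-1/9277)) + 32084)) = 178153790/(4637*((-15806/9333 - 13053/9277) + 32084)) = 178153790/(4637*(-268455911/86582241 + 32084)) = 178153790/(4637*(2777636164333/86582241)) = (178153790/4637)*(86582241/2777636164333) = 15424954380843390/12879898894012121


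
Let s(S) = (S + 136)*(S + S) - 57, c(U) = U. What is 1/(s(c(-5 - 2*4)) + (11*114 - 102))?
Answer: -1/2103 ≈ -0.00047551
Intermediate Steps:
s(S) = -57 + 2*S*(136 + S) (s(S) = (136 + S)*(2*S) - 57 = 2*S*(136 + S) - 57 = -57 + 2*S*(136 + S))
1/(s(c(-5 - 2*4)) + (11*114 - 102)) = 1/((-57 + 2*(-5 - 2*4)² + 272*(-5 - 2*4)) + (11*114 - 102)) = 1/((-57 + 2*(-5 - 8)² + 272*(-5 - 8)) + (1254 - 102)) = 1/((-57 + 2*(-13)² + 272*(-13)) + 1152) = 1/((-57 + 2*169 - 3536) + 1152) = 1/((-57 + 338 - 3536) + 1152) = 1/(-3255 + 1152) = 1/(-2103) = -1/2103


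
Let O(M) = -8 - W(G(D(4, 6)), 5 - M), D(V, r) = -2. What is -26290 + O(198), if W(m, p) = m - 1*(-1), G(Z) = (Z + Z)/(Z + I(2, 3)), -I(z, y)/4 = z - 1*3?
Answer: -26297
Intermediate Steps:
I(z, y) = 12 - 4*z (I(z, y) = -4*(z - 1*3) = -4*(z - 3) = -4*(-3 + z) = 12 - 4*z)
G(Z) = 2*Z/(4 + Z) (G(Z) = (Z + Z)/(Z + (12 - 4*2)) = (2*Z)/(Z + (12 - 8)) = (2*Z)/(Z + 4) = (2*Z)/(4 + Z) = 2*Z/(4 + Z))
W(m, p) = 1 + m (W(m, p) = m + 1 = 1 + m)
O(M) = -7 (O(M) = -8 - (1 + 2*(-2)/(4 - 2)) = -8 - (1 + 2*(-2)/2) = -8 - (1 + 2*(-2)*(½)) = -8 - (1 - 2) = -8 - 1*(-1) = -8 + 1 = -7)
-26290 + O(198) = -26290 - 7 = -26297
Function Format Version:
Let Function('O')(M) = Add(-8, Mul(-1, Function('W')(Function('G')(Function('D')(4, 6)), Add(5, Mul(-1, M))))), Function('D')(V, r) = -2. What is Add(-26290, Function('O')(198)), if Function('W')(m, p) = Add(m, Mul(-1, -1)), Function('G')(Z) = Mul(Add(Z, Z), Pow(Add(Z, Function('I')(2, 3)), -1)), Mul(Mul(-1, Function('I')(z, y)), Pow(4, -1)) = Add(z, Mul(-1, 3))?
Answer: -26297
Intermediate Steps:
Function('I')(z, y) = Add(12, Mul(-4, z)) (Function('I')(z, y) = Mul(-4, Add(z, Mul(-1, 3))) = Mul(-4, Add(z, -3)) = Mul(-4, Add(-3, z)) = Add(12, Mul(-4, z)))
Function('G')(Z) = Mul(2, Z, Pow(Add(4, Z), -1)) (Function('G')(Z) = Mul(Add(Z, Z), Pow(Add(Z, Add(12, Mul(-4, 2))), -1)) = Mul(Mul(2, Z), Pow(Add(Z, Add(12, -8)), -1)) = Mul(Mul(2, Z), Pow(Add(Z, 4), -1)) = Mul(Mul(2, Z), Pow(Add(4, Z), -1)) = Mul(2, Z, Pow(Add(4, Z), -1)))
Function('W')(m, p) = Add(1, m) (Function('W')(m, p) = Add(m, 1) = Add(1, m))
Function('O')(M) = -7 (Function('O')(M) = Add(-8, Mul(-1, Add(1, Mul(2, -2, Pow(Add(4, -2), -1))))) = Add(-8, Mul(-1, Add(1, Mul(2, -2, Pow(2, -1))))) = Add(-8, Mul(-1, Add(1, Mul(2, -2, Rational(1, 2))))) = Add(-8, Mul(-1, Add(1, -2))) = Add(-8, Mul(-1, -1)) = Add(-8, 1) = -7)
Add(-26290, Function('O')(198)) = Add(-26290, -7) = -26297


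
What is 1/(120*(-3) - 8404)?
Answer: -1/8764 ≈ -0.00011410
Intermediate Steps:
1/(120*(-3) - 8404) = 1/(-360 - 8404) = 1/(-8764) = -1/8764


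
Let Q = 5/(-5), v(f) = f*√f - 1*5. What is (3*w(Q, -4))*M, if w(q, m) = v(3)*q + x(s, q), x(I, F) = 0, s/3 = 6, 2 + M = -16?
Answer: -270 + 162*√3 ≈ 10.592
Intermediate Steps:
M = -18 (M = -2 - 16 = -18)
s = 18 (s = 3*6 = 18)
v(f) = -5 + f^(3/2) (v(f) = f^(3/2) - 5 = -5 + f^(3/2))
Q = -1 (Q = 5*(-⅕) = -1)
w(q, m) = q*(-5 + 3*√3) (w(q, m) = (-5 + 3^(3/2))*q + 0 = (-5 + 3*√3)*q + 0 = q*(-5 + 3*√3) + 0 = q*(-5 + 3*√3))
(3*w(Q, -4))*M = (3*(-(-5 + 3*√3)))*(-18) = (3*(5 - 3*√3))*(-18) = (15 - 9*√3)*(-18) = -270 + 162*√3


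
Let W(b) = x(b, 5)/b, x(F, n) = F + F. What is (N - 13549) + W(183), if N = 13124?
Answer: -423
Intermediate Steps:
x(F, n) = 2*F
W(b) = 2 (W(b) = (2*b)/b = 2)
(N - 13549) + W(183) = (13124 - 13549) + 2 = -425 + 2 = -423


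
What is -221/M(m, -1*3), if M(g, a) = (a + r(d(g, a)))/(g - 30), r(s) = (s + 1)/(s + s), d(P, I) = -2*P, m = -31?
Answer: -1671644/309 ≈ -5409.9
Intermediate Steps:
r(s) = (1 + s)/(2*s) (r(s) = (1 + s)/((2*s)) = (1 + s)*(1/(2*s)) = (1 + s)/(2*s))
M(g, a) = (a - (1 - 2*g)/(4*g))/(-30 + g) (M(g, a) = (a + (1 - 2*g)/(2*((-2*g))))/(g - 30) = (a + (-1/(2*g))*(1 - 2*g)/2)/(-30 + g) = (a - (1 - 2*g)/(4*g))/(-30 + g))
-221/M(m, -1*3) = -221*(-31*(-30 - 31)/(-1/4 + (1/2)*(-31) - 1*3*(-31))) = -221*1891/(-1/4 - 31/2 - 3*(-31)) = -221*1891/(-1/4 - 31/2 + 93) = -221/((-1/31*(-1/61)*309/4)) = -221/309/7564 = -221*7564/309 = -1671644/309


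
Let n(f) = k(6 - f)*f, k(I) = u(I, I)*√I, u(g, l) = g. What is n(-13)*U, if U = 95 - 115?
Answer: 4940*√19 ≈ 21533.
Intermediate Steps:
k(I) = I^(3/2) (k(I) = I*√I = I^(3/2))
U = -20
n(f) = f*(6 - f)^(3/2) (n(f) = (6 - f)^(3/2)*f = f*(6 - f)^(3/2))
n(-13)*U = -13*(6 - 1*(-13))^(3/2)*(-20) = -13*(6 + 13)^(3/2)*(-20) = -247*√19*(-20) = 4940*√19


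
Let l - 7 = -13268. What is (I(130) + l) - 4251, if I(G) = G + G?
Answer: -17252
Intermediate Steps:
I(G) = 2*G
l = -13261 (l = 7 - 13268 = -13261)
(I(130) + l) - 4251 = (2*130 - 13261) - 4251 = (260 - 13261) - 4251 = -13001 - 4251 = -17252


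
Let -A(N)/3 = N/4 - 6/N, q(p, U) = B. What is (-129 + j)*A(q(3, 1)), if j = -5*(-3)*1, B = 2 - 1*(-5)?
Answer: 4275/14 ≈ 305.36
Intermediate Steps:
B = 7 (B = 2 + 5 = 7)
q(p, U) = 7
A(N) = 18/N - 3*N/4 (A(N) = -3*(N/4 - 6/N) = -3*(-6/N + N/4) = 18/N - 3*N/4)
j = 15 (j = 15*1 = 15)
(-129 + j)*A(q(3, 1)) = (-129 + 15)*(18/7 - ¾*7) = -114*(18*(⅐) - 21/4) = -114*(18/7 - 21/4) = -114*(-75/28) = 4275/14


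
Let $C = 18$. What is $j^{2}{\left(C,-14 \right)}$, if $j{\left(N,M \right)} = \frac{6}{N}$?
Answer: $\frac{1}{9} \approx 0.11111$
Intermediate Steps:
$j^{2}{\left(C,-14 \right)} = \left(\frac{6}{18}\right)^{2} = \left(6 \cdot \frac{1}{18}\right)^{2} = \left(\frac{1}{3}\right)^{2} = \frac{1}{9}$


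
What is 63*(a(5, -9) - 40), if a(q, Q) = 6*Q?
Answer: -5922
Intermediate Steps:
63*(a(5, -9) - 40) = 63*(6*(-9) - 40) = 63*(-54 - 40) = 63*(-94) = -5922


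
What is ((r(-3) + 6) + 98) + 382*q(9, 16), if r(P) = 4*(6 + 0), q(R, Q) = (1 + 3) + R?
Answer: 5094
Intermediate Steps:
q(R, Q) = 4 + R
r(P) = 24 (r(P) = 4*6 = 24)
((r(-3) + 6) + 98) + 382*q(9, 16) = ((24 + 6) + 98) + 382*(4 + 9) = (30 + 98) + 382*13 = 128 + 4966 = 5094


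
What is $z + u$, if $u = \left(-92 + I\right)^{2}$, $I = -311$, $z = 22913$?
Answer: $185322$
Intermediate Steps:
$u = 162409$ ($u = \left(-92 - 311\right)^{2} = \left(-403\right)^{2} = 162409$)
$z + u = 22913 + 162409 = 185322$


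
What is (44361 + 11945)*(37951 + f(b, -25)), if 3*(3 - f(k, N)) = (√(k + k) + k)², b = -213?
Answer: 1293517738 + 7995452*I*√426 ≈ 1.2935e+9 + 1.6502e+8*I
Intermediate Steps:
f(k, N) = 3 - (k + √2*√k)²/3 (f(k, N) = 3 - (√(k + k) + k)²/3 = 3 - (√(2*k) + k)²/3 = 3 - (√2*√k + k)²/3 = 3 - (k + √2*√k)²/3)
(44361 + 11945)*(37951 + f(b, -25)) = (44361 + 11945)*(37951 + (3 - (-213 + √2*√(-213))²/3)) = 56306*(37951 + (3 - (-213 + √2*(I*√213))²/3)) = 56306*(37951 + (3 - (-213 + I*√426)²/3)) = 56306*(37954 - (-213 + I*√426)²/3) = 2137037924 - 56306*(-213 + I*√426)²/3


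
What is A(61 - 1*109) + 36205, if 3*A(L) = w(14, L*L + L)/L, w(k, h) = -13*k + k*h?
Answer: 2591059/72 ≈ 35987.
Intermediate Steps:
w(k, h) = -13*k + h*k
A(L) = (-182 + 14*L + 14*L**2)/(3*L) (A(L) = ((14*(-13 + (L*L + L)))/L)/3 = ((14*(-13 + (L**2 + L)))/L)/3 = ((14*(-13 + (L + L**2)))/L)/3 = ((14*(-13 + L + L**2))/L)/3 = ((-182 + 14*L + 14*L**2)/L)/3 = (-182 + 14*L + 14*L**2)/(3*L))
A(61 - 1*109) + 36205 = 14*(-13 + (61 - 1*109)*(1 + (61 - 1*109)))/(3*(61 - 1*109)) + 36205 = 14*(-13 + (61 - 109)*(1 + (61 - 109)))/(3*(61 - 109)) + 36205 = (14/3)*(-13 - 48*(1 - 48))/(-48) + 36205 = (14/3)*(-1/48)*(-13 - 48*(-47)) + 36205 = (14/3)*(-1/48)*(-13 + 2256) + 36205 = (14/3)*(-1/48)*2243 + 36205 = -15701/72 + 36205 = 2591059/72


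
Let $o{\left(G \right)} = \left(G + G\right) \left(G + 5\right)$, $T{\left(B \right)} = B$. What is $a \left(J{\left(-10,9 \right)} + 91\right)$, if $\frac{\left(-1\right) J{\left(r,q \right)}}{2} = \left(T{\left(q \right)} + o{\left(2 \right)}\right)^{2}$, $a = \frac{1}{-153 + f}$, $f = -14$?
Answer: $\frac{2647}{167} \approx 15.85$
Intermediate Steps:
$o{\left(G \right)} = 2 G \left(5 + G\right)$
$a = - \frac{1}{167}$ ($a = \frac{1}{-153 - 14} = \frac{1}{-167} = - \frac{1}{167} \approx -0.005988$)
$J{\left(r,q \right)} = - 2 \left(28 + q\right)^{2}$ ($J{\left(r,q \right)} = - 2 \left(q + 2 \cdot 2 \left(5 + 2\right)\right)^{2} = - 2 \left(q + 2 \cdot 2 \cdot 7\right)^{2} = - 2 \left(q + 28\right)^{2} = - 2 \left(28 + q\right)^{2}$)
$a \left(J{\left(-10,9 \right)} + 91\right) = - \frac{- 2 \left(28 + 9\right)^{2} + 91}{167} = - \frac{- 2 \cdot 37^{2} + 91}{167} = - \frac{\left(-2\right) 1369 + 91}{167} = - \frac{-2738 + 91}{167} = \left(- \frac{1}{167}\right) \left(-2647\right) = \frac{2647}{167}$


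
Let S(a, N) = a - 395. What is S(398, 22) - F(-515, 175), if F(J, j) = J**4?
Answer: -70344300622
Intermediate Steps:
S(a, N) = -395 + a
S(398, 22) - F(-515, 175) = (-395 + 398) - 1*(-515)**4 = 3 - 1*70344300625 = 3 - 70344300625 = -70344300622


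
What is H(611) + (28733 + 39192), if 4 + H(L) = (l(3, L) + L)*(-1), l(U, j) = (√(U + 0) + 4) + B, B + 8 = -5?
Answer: 67319 - √3 ≈ 67317.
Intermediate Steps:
B = -13 (B = -8 - 5 = -13)
l(U, j) = -9 + √U (l(U, j) = (√(U + 0) + 4) - 13 = (√U + 4) - 13 = (4 + √U) - 13 = -9 + √U)
H(L) = 5 - L - √3 (H(L) = -4 + ((-9 + √3) + L)*(-1) = -4 + (-9 + L + √3)*(-1) = -4 + (9 - L - √3) = 5 - L - √3)
H(611) + (28733 + 39192) = (5 - 1*611 - √3) + (28733 + 39192) = (5 - 611 - √3) + 67925 = (-606 - √3) + 67925 = 67319 - √3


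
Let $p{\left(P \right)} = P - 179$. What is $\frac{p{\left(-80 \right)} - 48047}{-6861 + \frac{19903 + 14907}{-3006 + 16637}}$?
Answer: $\frac{658459086}{93487481} \approx 7.0433$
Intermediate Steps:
$p{\left(P \right)} = -179 + P$
$\frac{p{\left(-80 \right)} - 48047}{-6861 + \frac{19903 + 14907}{-3006 + 16637}} = \frac{\left(-179 - 80\right) - 48047}{-6861 + \frac{19903 + 14907}{-3006 + 16637}} = \frac{-259 - 48047}{-6861 + \frac{34810}{13631}} = - \frac{48306}{-6861 + 34810 \cdot \frac{1}{13631}} = - \frac{48306}{-6861 + \frac{34810}{13631}} = - \frac{48306}{- \frac{93487481}{13631}} = \left(-48306\right) \left(- \frac{13631}{93487481}\right) = \frac{658459086}{93487481}$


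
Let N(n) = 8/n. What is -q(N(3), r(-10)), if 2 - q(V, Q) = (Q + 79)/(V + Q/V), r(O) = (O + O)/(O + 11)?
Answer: -412/29 ≈ -14.207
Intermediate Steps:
r(O) = 2*O/(11 + O) (r(O) = (2*O)/(11 + O) = 2*O/(11 + O))
q(V, Q) = 2 - (79 + Q)/(V + Q/V) (q(V, Q) = 2 - (Q + 79)/(V + Q/V) = 2 - (79 + Q)/(V + Q/V))
-q(N(3), r(-10)) = -(-632/3 + 2*(2*(-10)/(11 - 10)) + 2*(8/3)**2 - 2*(-10)/(11 - 10)*8/3)/(2*(-10)/(11 - 10) + (8/3)**2) = -(-632/3 + 2*(2*(-10)/1) + 2*(8*(1/3))**2 - 2*(-10)/1*8*(1/3))/(2*(-10)/1 + (8*(1/3))**2) = -(-79*8/3 + 2*(2*(-10)*1) + 2*(8/3)**2 - 1*2*(-10)*1*8/3)/(2*(-10)*1 + (8/3)**2) = -(-632/3 + 2*(-20) + 2*(64/9) - 1*(-20)*8/3)/(-20 + 64/9) = -(-632/3 - 40 + 128/9 + 160/3)/(-116/9) = -(-9)*(-1648)/(116*9) = -1*412/29 = -412/29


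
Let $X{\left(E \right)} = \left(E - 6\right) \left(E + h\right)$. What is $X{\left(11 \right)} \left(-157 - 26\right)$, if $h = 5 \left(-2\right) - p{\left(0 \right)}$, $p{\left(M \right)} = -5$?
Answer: $-5490$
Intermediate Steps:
$h = -5$ ($h = 5 \left(-2\right) - -5 = -10 + 5 = -5$)
$X{\left(E \right)} = \left(-6 + E\right) \left(-5 + E\right)$ ($X{\left(E \right)} = \left(E - 6\right) \left(E - 5\right) = \left(-6 + E\right) \left(-5 + E\right)$)
$X{\left(11 \right)} \left(-157 - 26\right) = \left(30 + 11^{2} - 121\right) \left(-157 - 26\right) = \left(30 + 121 - 121\right) \left(-183\right) = 30 \left(-183\right) = -5490$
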